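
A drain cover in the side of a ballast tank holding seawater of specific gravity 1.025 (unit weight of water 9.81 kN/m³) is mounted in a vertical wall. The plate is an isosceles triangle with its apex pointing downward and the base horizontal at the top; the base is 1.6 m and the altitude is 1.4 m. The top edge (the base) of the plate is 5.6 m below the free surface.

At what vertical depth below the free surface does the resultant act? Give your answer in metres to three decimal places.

h_p = 6.085 m

γ = 1.025 × 9.81 = 10.05525 kN/m³.
With the apex down, the centroid sits h/3 = 1.4/3 = 0.466667 m below the base (the top edge), so the centroid depth is h_c = 5.6 + 0.466667 = 6.06667 m.
A = ½ × 1.6 × 1.4 = 1.12 m².
Resultant F = γ·h_c·A = 10.05525 × 6.06667 × 1.12 = 68.3221 kN.
I_c = b·h³/36 = 1.6 × 1.4³/36 = 0.121956 m⁴.
Centre of pressure: y_p = y_c + I_c/(y_c·A) = 6.06667 + 0.121956/(6.06667 × 1.12) = 6.06667 + 0.0179488 = 6.08462 m along the plane.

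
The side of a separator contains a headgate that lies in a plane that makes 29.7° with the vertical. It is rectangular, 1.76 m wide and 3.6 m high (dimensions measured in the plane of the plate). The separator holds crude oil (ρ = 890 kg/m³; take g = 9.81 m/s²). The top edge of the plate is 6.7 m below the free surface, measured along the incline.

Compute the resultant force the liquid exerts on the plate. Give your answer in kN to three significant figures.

γ = ρg = 890 × 9.81 / 1000 = 8.7309 kN/m³.
The plate makes 29.7° with the vertical, i.e. θ = 90° − 29.7° = 60.3° to the horizontal. Measuring y along the incline from the free-surface line, vertical depth h = y·sinθ with sinθ = 0.868632.
The centroid lies 3.6/2 = 1.8 m below the top edge, so y_c = 6.7 + 1.8 = 8.5 m and h_c = 8.5 × 0.868632 = 7.38337 m.
A = 1.76 × 3.6 = 6.336 m².
Resultant F = γ·h_c·A = 8.7309 × 7.38337 × 6.336 = 408.441 kN.

F ≈ 408 kN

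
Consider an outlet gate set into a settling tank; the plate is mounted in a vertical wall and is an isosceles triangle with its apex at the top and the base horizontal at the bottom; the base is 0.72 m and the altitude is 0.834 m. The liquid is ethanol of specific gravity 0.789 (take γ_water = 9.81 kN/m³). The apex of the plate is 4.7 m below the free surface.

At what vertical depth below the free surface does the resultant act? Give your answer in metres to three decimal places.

h_p = 5.263 m

γ = 0.789 × 9.81 = 7.74009 kN/m³.
With the apex up, the centroid sits 2h/3 = 2 × 0.834/3 = 0.556 m below the apex, so the centroid depth is h_c = 4.7 + 0.556 = 5.256 m.
A = ½ × 0.72 × 0.834 = 0.30024 m².
Resultant F = γ·h_c·A = 7.74009 × 5.256 × 0.30024 = 12.2143 kN.
I_c = b·h³/36 = 0.72 × 0.834³/36 = 0.0116019 m⁴.
Centre of pressure: y_p = y_c + I_c/(y_c·A) = 5.256 + 0.0116019/(5.256 × 0.30024) = 5.256 + 0.007352 = 5.26335 m along the plane.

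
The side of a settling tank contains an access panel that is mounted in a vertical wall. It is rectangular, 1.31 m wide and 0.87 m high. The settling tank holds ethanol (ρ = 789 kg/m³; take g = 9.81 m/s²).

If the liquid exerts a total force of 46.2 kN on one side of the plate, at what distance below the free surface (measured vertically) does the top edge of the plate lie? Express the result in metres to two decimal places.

γ = ρg = 789 × 9.81 / 1000 = 7.74009 kN/m³.
A = 1.31 × 0.87 = 1.1397 m².
From F = γ·h_c·A, the centroid depth is h_c = 46.2/(7.74009 × 1.1397) = 5.23728 m.
The centroid lies 0.87/2 = 0.435 m below the top edge, so the top edge sits at h_top = 5.23728 − 0.435 = 4.80228 m below the surface.

d_top ≈ 4.80 m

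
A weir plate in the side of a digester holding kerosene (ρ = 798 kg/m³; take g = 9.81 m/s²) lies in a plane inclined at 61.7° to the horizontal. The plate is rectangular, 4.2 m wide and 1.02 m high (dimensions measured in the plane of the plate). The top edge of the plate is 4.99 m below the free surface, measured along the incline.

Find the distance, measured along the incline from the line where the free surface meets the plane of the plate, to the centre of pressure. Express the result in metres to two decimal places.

y_p = 5.52 m

γ = ρg = 798 × 9.81 / 1000 = 7.82838 kN/m³.
Let θ = 61.7° be the plate's angle to the horizontal; measure y along the incline from where the plane meets the free surface. Vertical depth h = y·sinθ with sinθ = 0.880477.
The centroid lies 1.02/2 = 0.51 m below the top edge, so y_c = 4.99 + 0.51 = 5.5 m and h_c = 5.5 × 0.880477 = 4.84262 m.
A = 4.2 × 1.02 = 4.284 m².
Resultant F = γ·h_c·A = 7.82838 × 4.84262 × 4.284 = 162.406 kN.
I_c = b·h³/12 = 4.2 × 1.02³/12 = 0.371423 m⁴.
Centre of pressure: y_p = y_c + I_c/(y_c·A) = 5.5 + 0.371423/(5.5 × 4.284) = 5.5 + 0.0157636 = 5.51576 m along the plane.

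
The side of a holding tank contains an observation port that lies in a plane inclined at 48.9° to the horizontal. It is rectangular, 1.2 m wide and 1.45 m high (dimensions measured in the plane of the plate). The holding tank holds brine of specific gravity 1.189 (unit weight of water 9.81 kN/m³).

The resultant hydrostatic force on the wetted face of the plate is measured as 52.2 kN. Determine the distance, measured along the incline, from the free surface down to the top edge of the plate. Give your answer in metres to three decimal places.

γ = 1.189 × 9.81 = 11.66409 kN/m³.
A = 1.2 × 1.45 = 1.74 m².
From F = γ·h_c·A, the centroid depth is h_c = 52.2/(11.66409 × 1.74) = 2.572 m.
Let θ = 48.9° be the plate's angle to the horizontal; measure y along the incline from where the plane meets the free surface. Vertical depth h = y·sinθ with sinθ = 0.753563.
Along the incline, y_c = h_c/sinθ = 2.572/0.753563 = 3.41312 m.
The centroid lies 1.45/2 = 0.725 m below the top edge, so the top edge sits at y_top = 3.41312 − 0.725 = 2.68812 m along the incline.

y_top ≈ 2.688 m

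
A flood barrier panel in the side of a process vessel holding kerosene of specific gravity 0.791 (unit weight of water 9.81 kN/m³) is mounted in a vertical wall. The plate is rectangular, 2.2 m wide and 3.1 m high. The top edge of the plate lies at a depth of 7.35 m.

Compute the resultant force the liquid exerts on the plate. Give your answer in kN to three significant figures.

F ≈ 471 kN

γ = 0.791 × 9.81 = 7.75971 kN/m³.
The centroid lies 3.1/2 = 1.55 m below the top edge, so the centroid depth is h_c = 7.35 + 1.55 = 8.9 m.
A = 2.2 × 3.1 = 6.82 m².
Resultant F = γ·h_c·A = 7.75971 × 8.9 × 6.82 = 470.999 kN.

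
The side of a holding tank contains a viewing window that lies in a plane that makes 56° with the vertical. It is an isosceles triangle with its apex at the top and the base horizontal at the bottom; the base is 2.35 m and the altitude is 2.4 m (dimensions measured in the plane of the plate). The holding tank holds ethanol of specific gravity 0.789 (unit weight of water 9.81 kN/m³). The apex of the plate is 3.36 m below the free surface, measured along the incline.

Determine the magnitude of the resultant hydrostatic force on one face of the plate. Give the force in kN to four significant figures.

γ = 0.789 × 9.81 = 7.74009 kN/m³.
The plate makes 56° with the vertical, i.e. θ = 90° − 56° = 34° to the horizontal. Measuring y along the incline from the free-surface line, vertical depth h = y·sinθ with sinθ = 0.559193.
With the apex up, the centroid sits 2h/3 = 2 × 2.4/3 = 1.6 m below the apex, so y_c = 3.36 + 1.6 = 4.96 m and h_c = 4.96 × 0.559193 = 2.7736 m.
A = ½ × 2.35 × 2.4 = 2.82 m².
Resultant F = γ·h_c·A = 7.74009 × 2.7736 × 2.82 = 60.5395 kN.

F ≈ 60.54 kN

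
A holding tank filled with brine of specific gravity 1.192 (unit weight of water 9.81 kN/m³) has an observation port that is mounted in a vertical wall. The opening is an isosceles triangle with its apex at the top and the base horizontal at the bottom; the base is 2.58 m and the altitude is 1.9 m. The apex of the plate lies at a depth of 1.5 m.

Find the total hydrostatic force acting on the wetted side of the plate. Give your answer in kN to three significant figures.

F ≈ 79.3 kN

γ = 1.192 × 9.81 = 11.69352 kN/m³.
With the apex up, the centroid sits 2h/3 = 2 × 1.9/3 = 1.26667 m below the apex, so the centroid depth is h_c = 1.5 + 1.26667 = 2.76667 m.
A = ½ × 2.58 × 1.9 = 2.451 m².
Resultant F = γ·h_c·A = 11.69352 × 2.76667 × 2.451 = 79.295 kN.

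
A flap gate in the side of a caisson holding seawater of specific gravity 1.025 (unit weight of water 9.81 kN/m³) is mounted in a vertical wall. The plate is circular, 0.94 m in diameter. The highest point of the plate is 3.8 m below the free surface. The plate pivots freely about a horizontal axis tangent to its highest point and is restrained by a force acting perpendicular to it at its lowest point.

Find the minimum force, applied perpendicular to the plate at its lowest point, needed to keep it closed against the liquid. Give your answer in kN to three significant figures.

γ = 1.025 × 9.81 = 10.05525 kN/m³.
The centroid is at the centre, 0.47 m below the top of the plate, so the centroid depth is h_c = 3.8 + 0.47 = 4.27 m.
A = π(0.47)² = 0.693978 m².
Resultant F = γ·h_c·A = 10.05525 × 4.27 × 0.693978 = 29.7966 kN.
I_c = πr⁴/4 = π × 0.47⁴/4 = 0.0383249 m⁴.
Centre of pressure: y_p = y_c + I_c/(y_c·A) = 4.27 + 0.0383249/(4.27 × 0.693978) = 4.27 + 0.0129332 = 4.28293 m along the plane.
The resultant acts 0.47 + 0.0129332 = 0.482933 m (along the plate) below the hinge at the top edge, so the moment about the hinge is M = F × 0.482933 = 29.7966 × 0.482933 = 14.3898 kN·m.
A normal force at the bottom, 0.94 m from the hinge, must supply this moment: P = 14.3898/0.94 = 15.3083 kN.

P ≈ 15.3 kN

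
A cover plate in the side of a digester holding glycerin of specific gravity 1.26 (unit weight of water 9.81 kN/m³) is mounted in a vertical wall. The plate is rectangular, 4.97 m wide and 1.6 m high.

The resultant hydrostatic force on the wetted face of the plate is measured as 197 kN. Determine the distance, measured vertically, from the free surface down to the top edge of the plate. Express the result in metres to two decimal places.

d_top ≈ 1.20 m

γ = 1.26 × 9.81 = 12.3606 kN/m³.
A = 4.97 × 1.6 = 7.952 m².
From F = γ·h_c·A, the centroid depth is h_c = 197/(12.3606 × 7.952) = 2.00424 m.
The centroid lies 1.6/2 = 0.8 m below the top edge, so the top edge sits at h_top = 2.00424 − 0.8 = 1.20424 m below the surface.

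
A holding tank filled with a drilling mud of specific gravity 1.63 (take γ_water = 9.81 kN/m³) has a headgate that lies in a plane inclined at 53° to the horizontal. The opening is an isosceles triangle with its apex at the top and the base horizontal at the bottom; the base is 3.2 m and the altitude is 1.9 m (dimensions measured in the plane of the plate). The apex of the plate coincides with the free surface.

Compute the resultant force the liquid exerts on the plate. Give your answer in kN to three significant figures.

F ≈ 49.2 kN

γ = 1.63 × 9.81 = 15.9903 kN/m³.
Let θ = 53° be the plate's angle to the horizontal; measure y along the incline from where the plane meets the free surface. Vertical depth h = y·sinθ with sinθ = 0.798636.
With the apex up, the centroid sits 2h/3 = 2 × 1.9/3 = 1.26667 m below the apex, so y_c = 1.26667 m and h_c = 1.26667 × 0.798636 = 1.01161 m.
A = ½ × 3.2 × 1.9 = 3.04 m².
Resultant F = γ·h_c·A = 15.9903 × 1.01161 × 3.04 = 49.1749 kN.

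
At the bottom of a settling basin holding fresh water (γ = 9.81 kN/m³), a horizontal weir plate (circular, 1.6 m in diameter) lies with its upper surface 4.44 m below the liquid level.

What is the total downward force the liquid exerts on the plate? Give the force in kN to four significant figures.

γ = 9.81 kN/m³.
The plate is horizontal, so pressure is uniform at p = γ·h = 9.81 × 4.44 = 43.5564 kN/m².
A = π(0.8)² = 2.01062 m².
F = p·A = 43.5564 × 2.01062 = 87.5754 kN.

F ≈ 87.58 kN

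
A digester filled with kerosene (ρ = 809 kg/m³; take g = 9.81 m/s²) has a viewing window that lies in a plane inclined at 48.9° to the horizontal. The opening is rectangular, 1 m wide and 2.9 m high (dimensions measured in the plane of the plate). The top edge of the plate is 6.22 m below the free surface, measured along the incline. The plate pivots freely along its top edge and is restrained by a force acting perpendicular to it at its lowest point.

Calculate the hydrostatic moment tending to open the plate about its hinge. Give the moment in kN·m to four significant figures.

M ≈ 205.0 kN·m

γ = ρg = 809 × 9.81 / 1000 = 7.93629 kN/m³.
Let θ = 48.9° be the plate's angle to the horizontal; measure y along the incline from where the plane meets the free surface. Vertical depth h = y·sinθ with sinθ = 0.753563.
The centroid lies 2.9/2 = 1.45 m below the top edge, so y_c = 6.22 + 1.45 = 7.67 m and h_c = 7.67 × 0.753563 = 5.77983 m.
A = 1 × 2.9 = 2.9 m².
Resultant F = γ·h_c·A = 7.93629 × 5.77983 × 2.9 = 133.024 kN.
I_c = b·h³/12 = 1 × 2.9³/12 = 2.03242 m⁴.
Centre of pressure: y_p = y_c + I_c/(y_c·A) = 7.67 + 2.03242/(7.67 × 2.9) = 7.67 + 0.0913735 = 7.76137 m along the plane.
The resultant acts 1.45 + 0.0913735 = 1.54137 m (along the plate) below the hinge at the top edge, so the moment about the hinge is M = F × 1.54137 = 133.024 × 1.54137 = 205.039 kN·m.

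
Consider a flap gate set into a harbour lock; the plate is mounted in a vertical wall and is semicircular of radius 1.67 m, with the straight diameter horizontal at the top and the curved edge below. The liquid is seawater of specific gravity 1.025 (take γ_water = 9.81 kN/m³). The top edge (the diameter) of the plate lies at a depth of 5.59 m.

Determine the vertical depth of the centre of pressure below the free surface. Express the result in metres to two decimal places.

h_p = 6.33 m

γ = 1.025 × 9.81 = 10.05525 kN/m³.
The centroid of a semicircle lies 4r/(3π) = 0.70877 m from the diameter, here below the top edge, so the centroid depth is h_c = 5.59 + 0.70877 = 6.29877 m.
A = πr²/2 = π × 1.67²/2 = 4.38079 m².
Resultant F = γ·h_c·A = 10.05525 × 6.29877 × 4.38079 = 277.46 kN.
I_c = (π/8 − 8/(9π))·r⁴ = 0.109757 × 1.67⁴ = 0.853686 m⁴.
Centre of pressure: y_p = y_c + I_c/(y_c·A) = 6.29877 + 0.853686/(6.29877 × 4.38079) = 6.29877 + 0.0309378 = 6.32971 m along the plane.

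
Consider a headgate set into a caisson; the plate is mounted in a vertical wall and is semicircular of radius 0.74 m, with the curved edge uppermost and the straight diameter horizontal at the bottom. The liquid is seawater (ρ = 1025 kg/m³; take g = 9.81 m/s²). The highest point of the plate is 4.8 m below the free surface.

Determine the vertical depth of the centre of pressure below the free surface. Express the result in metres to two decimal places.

γ = ρg = 1025 × 9.81 / 1000 = 10.05525 kN/m³.
The centroid lies 4r/(3π) = 0.314066 m above the diameter, so r − 4r/(3π) = 0.74 − 0.314066 = 0.425934 m below the topmost point, so the centroid depth is h_c = 4.8 + 0.425934 = 5.22593 m.
A = πr²/2 = π × 0.74²/2 = 0.860168 m².
Resultant F = γ·h_c·A = 10.05525 × 5.22593 × 0.860168 = 45.2001 kN.
I_c = (π/8 − 8/(9π))·r⁴ = 0.109757 × 0.74⁴ = 0.0329124 m⁴.
Centre of pressure: y_p = y_c + I_c/(y_c·A) = 5.22593 + 0.0329124/(5.22593 × 0.860168) = 5.22593 + 0.00732171 = 5.23325 m along the plane.

h_p = 5.23 m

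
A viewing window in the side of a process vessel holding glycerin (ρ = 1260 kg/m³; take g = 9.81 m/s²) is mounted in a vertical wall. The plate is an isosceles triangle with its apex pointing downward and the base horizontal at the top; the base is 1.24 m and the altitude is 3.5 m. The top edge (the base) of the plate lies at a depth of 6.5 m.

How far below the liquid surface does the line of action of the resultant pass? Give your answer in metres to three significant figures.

γ = ρg = 1260 × 9.81 / 1000 = 12.3606 kN/m³.
With the apex down, the centroid sits h/3 = 3.5/3 = 1.16667 m below the base (the top edge), so the centroid depth is h_c = 6.5 + 1.16667 = 7.66667 m.
A = ½ × 1.24 × 3.5 = 2.17 m².
Resultant F = γ·h_c·A = 12.3606 × 7.66667 × 2.17 = 205.639 kN.
I_c = b·h³/36 = 1.24 × 3.5³/36 = 1.47681 m⁴.
Centre of pressure: y_p = y_c + I_c/(y_c·A) = 7.66667 + 1.47681/(7.66667 × 2.17) = 7.66667 + 0.0887683 = 7.75544 m along the plane.

h_p = 7.76 m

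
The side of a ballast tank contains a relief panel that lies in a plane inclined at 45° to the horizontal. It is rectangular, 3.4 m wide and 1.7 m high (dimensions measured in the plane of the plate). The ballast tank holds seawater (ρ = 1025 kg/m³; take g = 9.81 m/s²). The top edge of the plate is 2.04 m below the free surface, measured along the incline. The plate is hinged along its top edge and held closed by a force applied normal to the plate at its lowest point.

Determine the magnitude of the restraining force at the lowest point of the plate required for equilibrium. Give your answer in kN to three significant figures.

γ = ρg = 1025 × 9.81 / 1000 = 10.05525 kN/m³.
Let θ = 45° be the plate's angle to the horizontal; measure y along the incline from where the plane meets the free surface. Vertical depth h = y·sinθ with sinθ = 0.707107.
The centroid lies 1.7/2 = 0.85 m below the top edge, so y_c = 2.04 + 0.85 = 2.89 m and h_c = 2.89 × 0.707107 = 2.04354 m.
A = 3.4 × 1.7 = 5.78 m².
Resultant F = γ·h_c·A = 10.05525 × 2.04354 × 5.78 = 118.769 kN.
I_c = b·h³/12 = 3.4 × 1.7³/12 = 1.39202 m⁴.
Centre of pressure: y_p = y_c + I_c/(y_c·A) = 2.89 + 1.39202/(2.89 × 5.78) = 2.89 + 0.0833335 = 2.97333 m along the plane.
The resultant acts 0.85 + 0.0833335 = 0.933334 m (along the plate) below the hinge at the top edge, so the moment about the hinge is M = F × 0.933334 = 118.769 × 0.933334 = 110.851 kN·m.
A normal force at the bottom, 1.7 m from the hinge, must supply this moment: P = 110.851/1.7 = 65.2065 kN.

P ≈ 65.2 kN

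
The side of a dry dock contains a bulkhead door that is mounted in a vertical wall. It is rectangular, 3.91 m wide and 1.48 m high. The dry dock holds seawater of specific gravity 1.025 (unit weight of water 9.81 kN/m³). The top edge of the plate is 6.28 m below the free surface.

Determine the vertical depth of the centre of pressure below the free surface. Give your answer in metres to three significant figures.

γ = 1.025 × 9.81 = 10.05525 kN/m³.
The centroid lies 1.48/2 = 0.74 m below the top edge, so the centroid depth is h_c = 6.28 + 0.74 = 7.02 m.
A = 3.91 × 1.48 = 5.7868 m².
Resultant F = γ·h_c·A = 10.05525 × 7.02 × 5.7868 = 408.478 kN.
I_c = b·h³/12 = 3.91 × 1.48³/12 = 1.05628 m⁴.
Centre of pressure: y_p = y_c + I_c/(y_c·A) = 7.02 + 1.05628/(7.02 × 5.7868) = 7.02 + 0.0260018 = 7.046 m along the plane.

h_p = 7.05 m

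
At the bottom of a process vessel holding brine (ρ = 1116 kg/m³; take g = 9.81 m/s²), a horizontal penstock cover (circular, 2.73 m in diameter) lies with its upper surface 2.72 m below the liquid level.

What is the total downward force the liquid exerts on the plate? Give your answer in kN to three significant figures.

γ = ρg = 1116 × 9.81 / 1000 = 10.94796 kN/m³.
The plate is horizontal, so pressure is uniform at p = γ·h = 10.94796 × 2.72 = 29.7785 kN/m².
A = π(1.365)² = 5.85349 m².
F = p·A = 29.7785 × 5.85349 = 174.308 kN.

F ≈ 174 kN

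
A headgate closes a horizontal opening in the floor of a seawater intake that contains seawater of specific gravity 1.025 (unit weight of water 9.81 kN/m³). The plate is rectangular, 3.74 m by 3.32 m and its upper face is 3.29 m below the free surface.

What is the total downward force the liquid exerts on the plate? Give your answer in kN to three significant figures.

F ≈ 411 kN

γ = 1.025 × 9.81 = 10.05525 kN/m³.
The plate is horizontal, so pressure is uniform at p = γ·h = 10.05525 × 3.29 = 33.0818 kN/m².
A = 3.74 × 3.32 = 12.4168 m².
F = p·A = 33.0818 × 12.4168 = 410.77 kN.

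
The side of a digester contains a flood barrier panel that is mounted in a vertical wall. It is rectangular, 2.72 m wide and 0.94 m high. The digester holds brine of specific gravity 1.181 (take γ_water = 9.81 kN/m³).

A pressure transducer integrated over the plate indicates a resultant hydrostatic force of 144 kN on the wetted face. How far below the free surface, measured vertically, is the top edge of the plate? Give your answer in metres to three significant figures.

d_top ≈ 4.39 m

γ = 1.181 × 9.81 = 11.58561 kN/m³.
A = 2.72 × 0.94 = 2.5568 m².
From F = γ·h_c·A, the centroid depth is h_c = 144/(11.58561 × 2.5568) = 4.86124 m.
The centroid lies 0.94/2 = 0.47 m below the top edge, so the top edge sits at h_top = 4.86124 − 0.47 = 4.39124 m below the surface.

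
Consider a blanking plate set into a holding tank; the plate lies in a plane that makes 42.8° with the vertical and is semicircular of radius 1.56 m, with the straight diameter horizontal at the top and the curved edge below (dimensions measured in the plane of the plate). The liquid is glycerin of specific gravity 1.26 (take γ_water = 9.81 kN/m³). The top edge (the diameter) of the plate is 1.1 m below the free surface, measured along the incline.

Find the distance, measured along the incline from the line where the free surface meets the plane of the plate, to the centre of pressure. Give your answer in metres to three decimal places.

y_p = 1.859 m

γ = 1.26 × 9.81 = 12.3606 kN/m³.
The plate makes 42.8° with the vertical, i.e. θ = 90° − 42.8° = 47.2° to the horizontal. Measuring y along the incline from the free-surface line, vertical depth h = y·sinθ with sinθ = 0.733730.
The centroid of a semicircle lies 4r/(3π) = 0.662085 m from the diameter, here below the top edge, so y_c = 1.1 + 0.662085 = 1.76209 m and h_c = 1.76209 × 0.733730 = 1.2929 m.
A = πr²/2 = π × 1.56²/2 = 3.82269 m².
Resultant F = γ·h_c·A = 12.3606 × 1.2929 × 3.82269 = 61.0905 kN.
I_c = (π/8 − 8/(9π))·r⁴ = 0.109757 × 1.56⁴ = 0.650026 m⁴.
Centre of pressure: y_p = y_c + I_c/(y_c·A) = 1.76209 + 0.650026/(1.76209 × 3.82269) = 1.76209 + 0.0965014 = 1.85859 m along the plane.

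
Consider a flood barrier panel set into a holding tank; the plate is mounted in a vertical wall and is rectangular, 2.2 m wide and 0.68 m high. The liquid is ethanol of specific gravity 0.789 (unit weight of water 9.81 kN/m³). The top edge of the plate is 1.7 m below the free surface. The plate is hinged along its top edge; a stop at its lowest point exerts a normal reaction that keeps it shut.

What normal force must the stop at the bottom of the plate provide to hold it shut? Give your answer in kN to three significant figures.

P ≈ 12.5 kN

γ = 0.789 × 9.81 = 7.74009 kN/m³.
The centroid lies 0.68/2 = 0.34 m below the top edge, so the centroid depth is h_c = 1.7 + 0.34 = 2.04 m.
A = 2.2 × 0.68 = 1.496 m².
Resultant F = γ·h_c·A = 7.74009 × 2.04 × 1.496 = 23.6215 kN.
I_c = b·h³/12 = 2.2 × 0.68³/12 = 0.0576459 m⁴.
Centre of pressure: y_p = y_c + I_c/(y_c·A) = 2.04 + 0.0576459/(2.04 × 1.496) = 2.04 + 0.0188889 = 2.05889 m along the plane.
The resultant acts 0.34 + 0.0188889 = 0.358889 m (along the plate) below the hinge at the top edge, so the moment about the hinge is M = F × 0.358889 = 23.6215 × 0.358889 = 8.4775 kN·m.
A normal force at the bottom, 0.68 m from the hinge, must supply this moment: P = 8.4775/0.68 = 12.4669 kN.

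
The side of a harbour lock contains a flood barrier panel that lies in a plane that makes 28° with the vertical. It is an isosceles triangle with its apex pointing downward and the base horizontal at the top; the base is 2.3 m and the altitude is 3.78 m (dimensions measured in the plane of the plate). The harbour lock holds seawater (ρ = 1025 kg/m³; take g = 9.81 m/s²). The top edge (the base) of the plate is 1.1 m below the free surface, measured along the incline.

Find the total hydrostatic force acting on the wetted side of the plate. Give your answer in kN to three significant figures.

F ≈ 91.1 kN

γ = ρg = 1025 × 9.81 / 1000 = 10.05525 kN/m³.
The plate makes 28° with the vertical, i.e. θ = 90° − 28° = 62° to the horizontal. Measuring y along the incline from the free-surface line, vertical depth h = y·sinθ with sinθ = 0.882948.
With the apex down, the centroid sits h/3 = 3.78/3 = 1.26 m below the base (the top edge), so y_c = 1.1 + 1.26 = 2.36 m and h_c = 2.36 × 0.882948 = 2.08376 m.
A = ½ × 2.3 × 3.78 = 4.347 m².
Resultant F = γ·h_c·A = 10.05525 × 2.08376 × 4.347 = 91.0815 kN.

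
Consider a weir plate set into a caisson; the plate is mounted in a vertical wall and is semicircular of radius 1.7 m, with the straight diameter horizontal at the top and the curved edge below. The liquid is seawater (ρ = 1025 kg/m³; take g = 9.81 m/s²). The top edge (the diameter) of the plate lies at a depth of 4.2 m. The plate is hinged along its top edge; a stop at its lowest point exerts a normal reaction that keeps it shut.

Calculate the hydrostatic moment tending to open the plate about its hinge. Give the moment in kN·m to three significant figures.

γ = ρg = 1025 × 9.81 / 1000 = 10.05525 kN/m³.
The centroid of a semicircle lies 4r/(3π) = 0.721502 m from the diameter, here below the top edge, so the centroid depth is h_c = 4.2 + 0.721502 = 4.9215 m.
A = πr²/2 = π × 1.7²/2 = 4.5396 m².
Resultant F = γ·h_c·A = 10.05525 × 4.9215 × 4.5396 = 224.651 kN.
I_c = (π/8 − 8/(9π))·r⁴ = 0.109757 × 1.7⁴ = 0.916701 m⁴.
Centre of pressure: y_p = y_c + I_c/(y_c·A) = 4.9215 + 0.916701/(4.9215 × 4.5396) = 4.9215 + 0.041031 = 4.96253 m along the plane.
The resultant acts 0.721502 + 0.041031 = 0.762533 m (along the plate) below the hinge at the top edge, so the moment about the hinge is M = F × 0.762533 = 224.651 × 0.762533 = 171.304 kN·m.

M ≈ 171 kN·m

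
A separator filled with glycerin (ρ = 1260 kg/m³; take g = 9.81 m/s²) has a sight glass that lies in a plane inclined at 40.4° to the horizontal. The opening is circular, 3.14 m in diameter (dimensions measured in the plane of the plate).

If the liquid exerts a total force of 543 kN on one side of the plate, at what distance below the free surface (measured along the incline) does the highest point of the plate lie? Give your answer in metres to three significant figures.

y_top ≈ 7.18 m

γ = ρg = 1260 × 9.81 / 1000 = 12.3606 kN/m³.
A = π(1.57)² = 7.74371 m².
From F = γ·h_c·A, the centroid depth is h_c = 543/(12.3606 × 7.74371) = 5.67298 m.
Let θ = 40.4° be the plate's angle to the horizontal; measure y along the incline from where the plane meets the free surface. Vertical depth h = y·sinθ with sinθ = 0.648120.
Along the incline, y_c = h_c/sinθ = 5.67298/0.648120 = 8.75298 m.
The centroid is at the centre, 1.57 m below the top of the plate, so the highest point sits at y_top = 8.75298 − 1.57 = 7.18298 m along the incline.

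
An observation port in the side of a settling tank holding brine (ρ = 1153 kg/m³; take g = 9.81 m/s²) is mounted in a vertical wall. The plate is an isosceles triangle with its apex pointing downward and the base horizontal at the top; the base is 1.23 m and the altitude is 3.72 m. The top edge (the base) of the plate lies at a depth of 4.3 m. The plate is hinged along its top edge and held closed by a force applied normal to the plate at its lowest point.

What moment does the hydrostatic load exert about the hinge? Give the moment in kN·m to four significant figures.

γ = ρg = 1153 × 9.81 / 1000 = 11.31093 kN/m³.
With the apex down, the centroid sits h/3 = 3.72/3 = 1.24 m below the base (the top edge), so the centroid depth is h_c = 4.3 + 1.24 = 5.54 m.
A = ½ × 1.23 × 3.72 = 2.2878 m².
Resultant F = γ·h_c·A = 11.31093 × 5.54 × 2.2878 = 143.359 kN.
I_c = b·h³/36 = 1.23 × 3.72³/36 = 1.75886 m⁴.
Centre of pressure: y_p = y_c + I_c/(y_c·A) = 5.54 + 1.75886/(5.54 × 2.2878) = 5.54 + 0.138773 = 5.67877 m along the plane.
The resultant acts 1.24 + 0.138773 = 1.37877 m (along the plate) below the hinge at the top edge, so the moment about the hinge is M = F × 1.37877 = 143.359 × 1.37877 = 197.659 kN·m.

M ≈ 197.7 kN·m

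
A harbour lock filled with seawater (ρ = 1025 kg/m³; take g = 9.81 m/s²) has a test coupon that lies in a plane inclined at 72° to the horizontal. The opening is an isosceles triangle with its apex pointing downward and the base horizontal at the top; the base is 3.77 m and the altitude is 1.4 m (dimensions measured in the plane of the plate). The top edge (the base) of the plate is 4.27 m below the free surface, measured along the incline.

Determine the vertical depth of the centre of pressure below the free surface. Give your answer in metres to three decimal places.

h_p = 4.527 m

γ = ρg = 1025 × 9.81 / 1000 = 10.05525 kN/m³.
Let θ = 72° be the plate's angle to the horizontal; measure y along the incline from where the plane meets the free surface. Vertical depth h = y·sinθ with sinθ = 0.951057.
With the apex down, the centroid sits h/3 = 1.4/3 = 0.466667 m below the base (the top edge), so y_c = 4.27 + 0.466667 = 4.73667 m and h_c = 4.73667 × 0.951057 = 4.50484 m.
A = ½ × 3.77 × 1.4 = 2.639 m².
Resultant F = γ·h_c·A = 10.05525 × 4.50484 × 2.639 = 119.54 kN.
I_c = b·h³/36 = 3.77 × 1.4³/36 = 0.287358 m⁴.
Centre of pressure: y_p = y_c + I_c/(y_c·A) = 4.73667 + 0.287358/(4.73667 × 2.639) = 4.73667 + 0.0229885 = 4.75966 m along the plane.
Vertically, h_p = y_p·sinθ = 4.75966 × 0.951057 = 4.52671 m.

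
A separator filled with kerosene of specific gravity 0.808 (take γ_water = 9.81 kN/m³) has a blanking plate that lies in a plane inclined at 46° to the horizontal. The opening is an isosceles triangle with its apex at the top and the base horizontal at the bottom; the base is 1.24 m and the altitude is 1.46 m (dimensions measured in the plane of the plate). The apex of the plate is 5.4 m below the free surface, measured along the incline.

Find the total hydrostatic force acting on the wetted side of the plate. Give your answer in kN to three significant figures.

F ≈ 32.9 kN

γ = 0.808 × 9.81 = 7.92648 kN/m³.
Let θ = 46° be the plate's angle to the horizontal; measure y along the incline from where the plane meets the free surface. Vertical depth h = y·sinθ with sinθ = 0.719340.
With the apex up, the centroid sits 2h/3 = 2 × 1.46/3 = 0.973333 m below the apex, so y_c = 5.4 + 0.973333 = 6.37333 m and h_c = 6.37333 × 0.719340 = 4.58459 m.
A = ½ × 1.24 × 1.46 = 0.9052 m².
Resultant F = γ·h_c·A = 7.92648 × 4.58459 × 0.9052 = 32.8947 kN.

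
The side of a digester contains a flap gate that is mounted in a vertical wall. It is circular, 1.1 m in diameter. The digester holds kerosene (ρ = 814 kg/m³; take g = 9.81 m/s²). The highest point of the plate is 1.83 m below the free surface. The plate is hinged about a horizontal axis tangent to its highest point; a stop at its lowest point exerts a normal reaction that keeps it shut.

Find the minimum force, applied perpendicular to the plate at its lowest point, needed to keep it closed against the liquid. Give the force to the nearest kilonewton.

P ≈ 10 kN

γ = ρg = 814 × 9.81 / 1000 = 7.98534 kN/m³.
The centroid is at the centre, 0.55 m below the top of the plate, so the centroid depth is h_c = 1.83 + 0.55 = 2.38 m.
A = π(0.55)² = 0.950332 m².
Resultant F = γ·h_c·A = 7.98534 × 2.38 × 0.950332 = 18.0612 kN.
I_c = πr⁴/4 = π × 0.55⁴/4 = 0.0718688 m⁴.
Centre of pressure: y_p = y_c + I_c/(y_c·A) = 2.38 + 0.0718688/(2.38 × 0.950332) = 2.38 + 0.0317752 = 2.41178 m along the plane.
The resultant acts 0.55 + 0.0317752 = 0.581775 m (along the plate) below the hinge at the top edge, so the moment about the hinge is M = F × 0.581775 = 18.0612 × 0.581775 = 10.5076 kN·m.
A normal force at the bottom, 1.1 m from the hinge, must supply this moment: P = 10.5076/1.1 = 9.55236 kN.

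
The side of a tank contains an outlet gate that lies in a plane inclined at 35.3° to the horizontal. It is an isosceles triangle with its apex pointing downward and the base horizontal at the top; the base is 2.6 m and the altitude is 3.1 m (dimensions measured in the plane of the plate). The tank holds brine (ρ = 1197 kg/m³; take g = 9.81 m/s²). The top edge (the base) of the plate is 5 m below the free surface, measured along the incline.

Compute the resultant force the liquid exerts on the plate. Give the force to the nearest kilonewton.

F ≈ 165 kN

γ = ρg = 1197 × 9.81 / 1000 = 11.74257 kN/m³.
Let θ = 35.3° be the plate's angle to the horizontal; measure y along the incline from where the plane meets the free surface. Vertical depth h = y·sinθ with sinθ = 0.577858.
With the apex down, the centroid sits h/3 = 3.1/3 = 1.03333 m below the base (the top edge), so y_c = 5 + 1.03333 = 6.03333 m and h_c = 6.03333 × 0.577858 = 3.48641 m.
A = ½ × 2.6 × 3.1 = 4.03 m².
Resultant F = γ·h_c·A = 11.74257 × 3.48641 × 4.03 = 164.986 kN.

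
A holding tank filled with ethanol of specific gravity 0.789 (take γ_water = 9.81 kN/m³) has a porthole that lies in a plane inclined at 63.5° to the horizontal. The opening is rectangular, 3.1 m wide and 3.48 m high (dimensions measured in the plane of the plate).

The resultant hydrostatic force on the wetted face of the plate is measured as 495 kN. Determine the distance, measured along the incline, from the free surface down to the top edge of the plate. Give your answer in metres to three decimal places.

y_top ≈ 4.884 m

γ = 0.789 × 9.81 = 7.74009 kN/m³.
A = 3.1 × 3.48 = 10.788 m².
From F = γ·h_c·A, the centroid depth is h_c = 495/(7.74009 × 10.788) = 5.92814 m.
Let θ = 63.5° be the plate's angle to the horizontal; measure y along the incline from where the plane meets the free surface. Vertical depth h = y·sinθ with sinθ = 0.894934.
Along the incline, y_c = h_c/sinθ = 5.92814/0.894934 = 6.62411 m.
The centroid lies 3.48/2 = 1.74 m below the top edge, so the top edge sits at y_top = 6.62411 − 1.74 = 4.88411 m along the incline.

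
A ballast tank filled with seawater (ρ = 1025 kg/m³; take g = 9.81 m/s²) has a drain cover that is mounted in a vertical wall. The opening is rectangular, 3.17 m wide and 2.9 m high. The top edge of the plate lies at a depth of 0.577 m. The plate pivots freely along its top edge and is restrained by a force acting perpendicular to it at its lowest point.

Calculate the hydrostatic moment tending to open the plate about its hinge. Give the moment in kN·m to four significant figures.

γ = ρg = 1025 × 9.81 / 1000 = 10.05525 kN/m³.
The centroid lies 2.9/2 = 1.45 m below the top edge, so the centroid depth is h_c = 0.577 + 1.45 = 2.027 m.
A = 3.17 × 2.9 = 9.193 m².
Resultant F = γ·h_c·A = 10.05525 × 2.027 × 9.193 = 187.372 kN.
I_c = b·h³/12 = 3.17 × 2.9³/12 = 6.44276 m⁴.
Centre of pressure: y_p = y_c + I_c/(y_c·A) = 2.027 + 6.44276/(2.027 × 9.193) = 2.027 + 0.345749 = 2.37275 m along the plane.
The resultant acts 1.45 + 0.345749 = 1.79575 m (along the plate) below the hinge at the top edge, so the moment about the hinge is M = F × 1.79575 = 187.372 × 1.79575 = 336.473 kN·m.

M ≈ 336.5 kN·m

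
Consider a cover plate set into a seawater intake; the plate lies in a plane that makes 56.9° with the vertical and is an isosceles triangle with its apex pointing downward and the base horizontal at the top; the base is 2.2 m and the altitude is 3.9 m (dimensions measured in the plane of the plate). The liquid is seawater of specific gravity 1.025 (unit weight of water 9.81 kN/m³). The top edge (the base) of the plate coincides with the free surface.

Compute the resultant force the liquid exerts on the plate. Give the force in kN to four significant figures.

γ = 1.025 × 9.81 = 10.05525 kN/m³.
The plate makes 56.9° with the vertical, i.e. θ = 90° − 56.9° = 33.1° to the horizontal. Measuring y along the incline from the free-surface line, vertical depth h = y·sinθ with sinθ = 0.546102.
With the apex down, the centroid sits h/3 = 3.9/3 = 1.3 m below the base (the top edge), so y_c = 1.3 m and h_c = 1.3 × 0.546102 = 0.709933 m.
A = ½ × 2.2 × 3.9 = 4.29 m².
Resultant F = γ·h_c·A = 10.05525 × 0.709933 × 4.29 = 30.6244 kN.

F ≈ 30.62 kN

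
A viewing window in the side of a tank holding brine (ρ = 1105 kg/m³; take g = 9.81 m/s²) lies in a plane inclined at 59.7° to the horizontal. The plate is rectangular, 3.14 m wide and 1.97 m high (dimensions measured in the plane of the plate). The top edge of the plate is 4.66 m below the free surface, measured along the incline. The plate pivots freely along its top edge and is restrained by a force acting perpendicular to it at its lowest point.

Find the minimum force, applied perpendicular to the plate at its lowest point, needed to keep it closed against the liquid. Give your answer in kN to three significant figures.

P ≈ 173 kN

γ = ρg = 1105 × 9.81 / 1000 = 10.84005 kN/m³.
Let θ = 59.7° be the plate's angle to the horizontal; measure y along the incline from where the plane meets the free surface. Vertical depth h = y·sinθ with sinθ = 0.863396.
The centroid lies 1.97/2 = 0.985 m below the top edge, so y_c = 4.66 + 0.985 = 5.645 m and h_c = 5.645 × 0.863396 = 4.87387 m.
A = 3.14 × 1.97 = 6.1858 m².
Resultant F = γ·h_c·A = 10.84005 × 4.87387 × 6.1858 = 326.814 kN.
I_c = b·h³/12 = 3.14 × 1.97³/12 = 2.00054 m⁴.
Centre of pressure: y_p = y_c + I_c/(y_c·A) = 5.645 + 2.00054/(5.645 × 6.1858) = 5.645 + 0.0572911 = 5.70229 m along the plane.
The resultant acts 0.985 + 0.0572911 = 1.04229 m (along the plate) below the hinge at the top edge, so the moment about the hinge is M = F × 1.04229 = 326.814 × 1.04229 = 340.635 kN·m.
A normal force at the bottom, 1.97 m from the hinge, must supply this moment: P = 340.635/1.97 = 172.911 kN.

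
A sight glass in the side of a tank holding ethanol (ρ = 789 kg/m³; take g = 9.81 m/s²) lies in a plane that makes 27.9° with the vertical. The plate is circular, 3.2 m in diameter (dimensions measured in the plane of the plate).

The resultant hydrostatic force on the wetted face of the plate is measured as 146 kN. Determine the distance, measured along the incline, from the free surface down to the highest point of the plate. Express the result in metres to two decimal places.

γ = ρg = 789 × 9.81 / 1000 = 7.74009 kN/m³.
A = π(1.6)² = 8.04248 m².
From F = γ·h_c·A, the centroid depth is h_c = 146/(7.74009 × 8.04248) = 2.3454 m.
The plate makes 27.9° with the vertical, i.e. θ = 90° − 27.9° = 62.1° to the horizontal. Measuring y along the incline from the free-surface line, vertical depth h = y·sinθ with sinθ = 0.883766.
Along the incline, y_c = h_c/sinθ = 2.3454/0.883766 = 2.65387 m.
The centroid is at the centre, 1.6 m below the top of the plate, so the highest point sits at y_top = 2.65387 − 1.6 = 1.05387 m along the incline.

y_top ≈ 1.05 m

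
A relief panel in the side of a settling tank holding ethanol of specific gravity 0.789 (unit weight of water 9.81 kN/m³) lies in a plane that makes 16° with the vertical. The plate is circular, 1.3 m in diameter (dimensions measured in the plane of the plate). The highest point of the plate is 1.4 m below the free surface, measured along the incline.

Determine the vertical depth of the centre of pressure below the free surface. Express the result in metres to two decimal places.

γ = 0.789 × 9.81 = 7.74009 kN/m³.
The plate makes 16° with the vertical, i.e. θ = 90° − 16° = 74° to the horizontal. Measuring y along the incline from the free-surface line, vertical depth h = y·sinθ with sinθ = 0.961262.
The centroid is at the centre, 0.65 m below the top of the plate, so y_c = 1.4 + 0.65 = 2.05 m and h_c = 2.05 × 0.961262 = 1.97059 m.
A = π(0.65)² = 1.32732 m².
Resultant F = γ·h_c·A = 7.74009 × 1.97059 × 1.32732 = 20.245 kN.
I_c = πr⁴/4 = π × 0.65⁴/4 = 0.140198 m⁴.
Centre of pressure: y_p = y_c + I_c/(y_c·A) = 2.05 + 0.140198/(2.05 × 1.32732) = 2.05 + 0.0515243 = 2.10152 m along the plane.
Vertically, h_p = y_p·sinθ = 2.10152 × 0.961262 = 2.02011 m.

h_p = 2.02 m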